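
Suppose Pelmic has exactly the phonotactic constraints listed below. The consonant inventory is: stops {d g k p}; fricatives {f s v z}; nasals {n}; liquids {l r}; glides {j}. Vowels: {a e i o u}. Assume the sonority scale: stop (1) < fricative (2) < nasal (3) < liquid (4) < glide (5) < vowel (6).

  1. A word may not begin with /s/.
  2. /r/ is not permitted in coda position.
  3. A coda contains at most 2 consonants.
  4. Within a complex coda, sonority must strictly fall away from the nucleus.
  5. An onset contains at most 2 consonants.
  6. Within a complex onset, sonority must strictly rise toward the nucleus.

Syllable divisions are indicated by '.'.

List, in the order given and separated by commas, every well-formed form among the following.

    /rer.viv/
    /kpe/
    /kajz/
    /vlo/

/rer.viv/ — violates constraint 2: syllable 1 coda contains /r/ → ill-formed
/kpe/ — violates constraint 6: syllable 1 onset /kp/: /k/ (stop, 1) → /p/ (stop, 1) does not rise → ill-formed
/kajz/ — σ1 onset /k/, coda /jz/ (5→2 falls) ok → well-formed
/vlo/ — σ1 onset /vl/ (2→4 rises), coda /∅/ ok → well-formed

/kajz/, /vlo/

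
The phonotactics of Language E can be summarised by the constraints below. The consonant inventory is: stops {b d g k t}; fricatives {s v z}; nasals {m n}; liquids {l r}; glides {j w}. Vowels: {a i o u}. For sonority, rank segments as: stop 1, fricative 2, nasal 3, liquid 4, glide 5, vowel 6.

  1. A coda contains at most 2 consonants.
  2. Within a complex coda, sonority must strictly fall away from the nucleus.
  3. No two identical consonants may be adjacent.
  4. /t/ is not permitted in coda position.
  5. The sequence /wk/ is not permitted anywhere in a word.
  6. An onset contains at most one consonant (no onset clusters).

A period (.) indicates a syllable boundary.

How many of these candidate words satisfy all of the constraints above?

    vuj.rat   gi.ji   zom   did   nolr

3

vuj.rat — violates constraint 4: syllable 2 coda contains /t/ → not permitted
gi.ji — σ1 onset /g/, coda /∅/ ok; σ2 onset /j/, coda /∅/ ok → permitted
zom — σ1 onset /z/, coda /m/ ok → permitted
did — σ1 onset /d/, coda /d/ ok → permitted
nolr — violates constraint 2: syllable 1 coda /lr/: /l/ (liquid, 4) → /r/ (liquid, 4) does not fall → not permitted
Permitted: gi.ji, zom, did → 3.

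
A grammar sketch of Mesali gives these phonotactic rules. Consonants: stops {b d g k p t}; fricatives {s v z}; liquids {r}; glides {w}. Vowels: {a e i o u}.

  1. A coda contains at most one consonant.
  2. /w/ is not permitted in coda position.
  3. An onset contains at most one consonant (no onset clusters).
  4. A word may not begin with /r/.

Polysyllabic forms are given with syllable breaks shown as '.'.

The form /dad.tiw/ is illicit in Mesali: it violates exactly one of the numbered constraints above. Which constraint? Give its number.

/dad.tiw/: syllable 2 coda contains /w/.
This is a violation of constraint 2: "/w/ is not permitted in coda position."
The remaining constraints (1, 3, 4) are satisfied.

2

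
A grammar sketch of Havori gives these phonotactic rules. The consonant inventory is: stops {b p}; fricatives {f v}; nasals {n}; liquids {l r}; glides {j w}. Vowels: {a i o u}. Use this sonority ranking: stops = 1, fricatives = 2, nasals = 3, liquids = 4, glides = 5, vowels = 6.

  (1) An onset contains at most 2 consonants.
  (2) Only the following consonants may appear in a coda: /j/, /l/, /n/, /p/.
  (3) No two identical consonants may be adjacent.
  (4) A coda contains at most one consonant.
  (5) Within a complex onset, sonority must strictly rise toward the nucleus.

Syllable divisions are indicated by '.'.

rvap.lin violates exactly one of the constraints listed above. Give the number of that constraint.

rvap.lin: syllable 1 onset /rv/: /r/ (liquid, 4) → /v/ (fricative, 2) does not rise.
This is a violation of constraint 5: "Within a complex onset, sonority must strictly rise toward the nucleus."
The remaining constraints (1, 2, 3, 4) are satisfied.

5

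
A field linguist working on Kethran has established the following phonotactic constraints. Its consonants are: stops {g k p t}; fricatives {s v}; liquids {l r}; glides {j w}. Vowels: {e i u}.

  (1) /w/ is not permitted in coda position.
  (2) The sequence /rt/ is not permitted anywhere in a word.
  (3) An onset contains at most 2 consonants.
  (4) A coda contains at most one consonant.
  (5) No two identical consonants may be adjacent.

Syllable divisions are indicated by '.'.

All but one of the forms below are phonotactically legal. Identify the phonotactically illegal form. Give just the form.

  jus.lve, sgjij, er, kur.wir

jus.lve — σ1 onset /j/, coda /s/ ok; σ2 onset /lv/ (2C), coda /∅/ ok → phonotactically legal
sgjij — violates constraint 3: syllable 1 onset /sgj/ has 3 consonants (> 2) → phonotactically illegal
er — σ1 onset /∅/, coda /r/ ok → phonotactically legal
kur.wir — σ1 onset /k/, coda /r/ ok; σ2 onset /w/, coda /r/ ok → phonotactically legal

sgjij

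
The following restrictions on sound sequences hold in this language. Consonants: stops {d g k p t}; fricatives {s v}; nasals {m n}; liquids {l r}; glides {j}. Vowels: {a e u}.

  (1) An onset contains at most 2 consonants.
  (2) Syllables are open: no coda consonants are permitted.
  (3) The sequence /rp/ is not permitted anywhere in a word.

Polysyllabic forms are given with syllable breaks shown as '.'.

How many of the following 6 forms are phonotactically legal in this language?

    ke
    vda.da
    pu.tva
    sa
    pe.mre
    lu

ke — σ1 onset /k/, coda /∅/ ok → phonotactically legal
vda.da — σ1 onset /vd/ (2C), coda /∅/ ok; σ2 onset /d/, coda /∅/ ok → phonotactically legal
pu.tva — σ1 onset /p/, coda /∅/ ok; σ2 onset /tv/ (2C), coda /∅/ ok → phonotactically legal
sa — σ1 onset /s/, coda /∅/ ok → phonotactically legal
pe.mre — σ1 onset /p/, coda /∅/ ok; σ2 onset /mr/ (2C), coda /∅/ ok → phonotactically legal
lu — σ1 onset /l/, coda /∅/ ok → phonotactically legal
Phonotactically legal: ke, vda.da, pu.tva, sa, pe.mre, lu → 6.

6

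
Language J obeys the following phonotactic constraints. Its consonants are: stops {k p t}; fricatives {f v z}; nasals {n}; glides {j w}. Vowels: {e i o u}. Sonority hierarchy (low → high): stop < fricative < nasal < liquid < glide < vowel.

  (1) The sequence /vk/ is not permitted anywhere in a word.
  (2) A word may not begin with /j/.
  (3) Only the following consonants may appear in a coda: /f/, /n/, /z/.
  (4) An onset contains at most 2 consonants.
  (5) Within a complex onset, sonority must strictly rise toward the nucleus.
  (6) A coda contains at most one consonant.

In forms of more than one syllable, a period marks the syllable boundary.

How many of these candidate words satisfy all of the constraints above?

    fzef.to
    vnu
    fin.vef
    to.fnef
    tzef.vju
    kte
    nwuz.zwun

5

fzef.to — violates constraint 5: syllable 1 onset /fz/: /f/ (fricative, 2) → /z/ (fricative, 2) does not rise → illicit
vnu — σ1 onset /vn/ (2→3 rises), coda /∅/ ok → licit
fin.vef — σ1 onset /f/, coda /n/ ok; σ2 onset /v/, coda /f/ ok → licit
to.fnef — σ1 onset /t/, coda /∅/ ok; σ2 onset /fn/ (2→3 rises), coda /f/ ok → licit
tzef.vju — σ1 onset /tz/ (1→2 rises), coda /f/ ok; σ2 onset /vj/ (2→5 rises), coda /∅/ ok → licit
kte — violates constraint 5: syllable 1 onset /kt/: /k/ (stop, 1) → /t/ (stop, 1) does not rise → illicit
nwuz.zwun — σ1 onset /nw/ (3→5 rises), coda /z/ ok; σ2 onset /zw/ (2→5 rises), coda /n/ ok → licit
Licit: vnu, fin.vef, to.fnef, tzef.vju, nwuz.zwun → 5.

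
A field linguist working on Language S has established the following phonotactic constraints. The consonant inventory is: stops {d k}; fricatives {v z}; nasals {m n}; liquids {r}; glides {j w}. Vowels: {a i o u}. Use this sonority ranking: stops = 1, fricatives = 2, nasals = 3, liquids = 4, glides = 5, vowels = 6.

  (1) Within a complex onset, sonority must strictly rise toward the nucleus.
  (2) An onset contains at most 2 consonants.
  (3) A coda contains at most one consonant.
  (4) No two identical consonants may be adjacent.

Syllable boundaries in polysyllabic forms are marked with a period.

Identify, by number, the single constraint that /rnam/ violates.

/rnam/: syllable 1 onset /rn/: /r/ (liquid, 4) → /n/ (nasal, 3) does not rise.
This is a violation of constraint 1: "Within a complex onset, sonority must strictly rise toward the nucleus."
The remaining constraints (2, 3, 4) are satisfied.

1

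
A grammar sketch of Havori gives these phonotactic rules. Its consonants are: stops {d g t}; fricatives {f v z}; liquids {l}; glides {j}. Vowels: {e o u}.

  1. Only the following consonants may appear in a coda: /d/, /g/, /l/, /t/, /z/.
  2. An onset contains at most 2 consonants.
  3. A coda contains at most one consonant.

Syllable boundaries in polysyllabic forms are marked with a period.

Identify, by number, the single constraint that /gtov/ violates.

1

/gtov/: syllable 1 coda contains /v/, which is not a licensed coda consonant.
This is a violation of constraint 1: "Only the following consonants may appear in a coda: /d/, /g/, /l/, /t/, /z/."
The remaining constraints (2, 3) are satisfied.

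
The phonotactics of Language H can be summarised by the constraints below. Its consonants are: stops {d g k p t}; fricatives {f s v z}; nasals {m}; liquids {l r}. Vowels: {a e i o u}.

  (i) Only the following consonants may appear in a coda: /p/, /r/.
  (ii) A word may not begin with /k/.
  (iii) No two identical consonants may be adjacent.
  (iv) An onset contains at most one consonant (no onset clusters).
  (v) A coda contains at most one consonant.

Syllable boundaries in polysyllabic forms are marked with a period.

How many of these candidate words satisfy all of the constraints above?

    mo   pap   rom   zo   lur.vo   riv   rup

5

mo — σ1 onset /m/, coda /∅/ ok → permitted
pap — σ1 onset /p/, coda /p/ ok → permitted
rom — violates constraint (i): syllable 1 coda contains /m/, which is not a licensed coda consonant → not permitted
zo — σ1 onset /z/, coda /∅/ ok → permitted
lur.vo — σ1 onset /l/, coda /r/ ok; σ2 onset /v/, coda /∅/ ok → permitted
riv — violates constraint (i): syllable 1 coda contains /v/, which is not a licensed coda consonant → not permitted
rup — σ1 onset /r/, coda /p/ ok → permitted
Permitted: mo, pap, zo, lur.vo, rup → 5.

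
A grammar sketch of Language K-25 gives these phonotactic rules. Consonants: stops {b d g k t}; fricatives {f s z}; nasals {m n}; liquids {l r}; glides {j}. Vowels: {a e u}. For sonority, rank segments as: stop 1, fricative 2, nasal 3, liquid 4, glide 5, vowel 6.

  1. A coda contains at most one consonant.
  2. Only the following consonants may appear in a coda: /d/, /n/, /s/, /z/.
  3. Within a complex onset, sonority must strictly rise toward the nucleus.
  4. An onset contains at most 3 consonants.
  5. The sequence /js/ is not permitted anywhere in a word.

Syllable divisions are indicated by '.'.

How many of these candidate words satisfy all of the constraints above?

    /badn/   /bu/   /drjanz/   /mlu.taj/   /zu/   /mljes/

3

/badn/ — violates constraint 1: syllable 1 coda /dn/ has 2 consonants (> 1) → ill-formed
/bu/ — σ1 onset /b/, coda /∅/ ok → well-formed
/drjanz/ — violates constraint 1: syllable 1 coda /nz/ has 2 consonants (> 1) → ill-formed
/mlu.taj/ — violates constraint 2: syllable 2 coda contains /j/, which is not a licensed coda consonant → ill-formed
/zu/ — σ1 onset /z/, coda /∅/ ok → well-formed
/mljes/ — σ1 onset /mlj/ (3→4→5 rises), coda /s/ ok → well-formed
Well-formed: /bu/, /zu/, /mljes/ → 3.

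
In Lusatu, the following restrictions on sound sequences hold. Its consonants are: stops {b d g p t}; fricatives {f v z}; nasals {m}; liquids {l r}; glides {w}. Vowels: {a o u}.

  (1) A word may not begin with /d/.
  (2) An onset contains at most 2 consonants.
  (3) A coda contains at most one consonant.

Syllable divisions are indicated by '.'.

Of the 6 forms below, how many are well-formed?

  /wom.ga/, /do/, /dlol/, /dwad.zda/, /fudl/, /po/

/wom.ga/ — σ1 onset /w/, coda /m/ ok; σ2 onset /g/, coda /∅/ ok → well-formed
/do/ — violates constraint 1: word begins with /d/ → ill-formed
/dlol/ — violates constraint 1: word begins with /d/ → ill-formed
/dwad.zda/ — violates constraint 1: word begins with /d/ → ill-formed
/fudl/ — violates constraint 3: syllable 1 coda /dl/ has 2 consonants (> 1) → ill-formed
/po/ — σ1 onset /p/, coda /∅/ ok → well-formed
Well-formed: /wom.ga/, /po/ → 2.

2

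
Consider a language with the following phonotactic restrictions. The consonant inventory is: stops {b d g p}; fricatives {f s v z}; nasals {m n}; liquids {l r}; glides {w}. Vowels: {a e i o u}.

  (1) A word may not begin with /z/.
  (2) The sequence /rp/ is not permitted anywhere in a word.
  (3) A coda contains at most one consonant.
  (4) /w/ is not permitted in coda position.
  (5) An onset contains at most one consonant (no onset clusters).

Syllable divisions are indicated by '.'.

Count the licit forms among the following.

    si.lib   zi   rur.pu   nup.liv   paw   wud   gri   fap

4

si.lib — σ1 onset /s/, coda /∅/ ok; σ2 onset /l/, coda /b/ ok → licit
zi — violates constraint 1: word begins with /z/ → illicit
rur.pu — violates constraint 2: contains banned sequence /rp/ → illicit
nup.liv — σ1 onset /n/, coda /p/ ok; σ2 onset /l/, coda /v/ ok → licit
paw — violates constraint 4: syllable 1 coda contains /w/ → illicit
wud — σ1 onset /w/, coda /d/ ok → licit
gri — violates constraint 5: syllable 1 onset /gr/ has 2 consonants (> 1) → illicit
fap — σ1 onset /f/, coda /p/ ok → licit
Licit: si.lib, nup.liv, wud, fap → 4.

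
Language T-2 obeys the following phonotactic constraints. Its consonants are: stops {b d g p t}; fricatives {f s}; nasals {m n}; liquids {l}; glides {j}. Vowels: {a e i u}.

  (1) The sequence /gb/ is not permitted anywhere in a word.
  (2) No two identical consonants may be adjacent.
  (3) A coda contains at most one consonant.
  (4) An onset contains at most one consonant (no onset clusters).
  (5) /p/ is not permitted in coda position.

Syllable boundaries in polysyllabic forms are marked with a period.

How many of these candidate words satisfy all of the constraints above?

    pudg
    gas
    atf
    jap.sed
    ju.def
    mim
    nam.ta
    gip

pudg — violates constraint 3: syllable 1 coda /dg/ has 2 consonants (> 1) → ill-formed
gas — σ1 onset /g/, coda /s/ ok → well-formed
atf — violates constraint 3: syllable 1 coda /tf/ has 2 consonants (> 1) → ill-formed
jap.sed — violates constraint 5: syllable 1 coda contains /p/ → ill-formed
ju.def — σ1 onset /j/, coda /∅/ ok; σ2 onset /d/, coda /f/ ok → well-formed
mim — σ1 onset /m/, coda /m/ ok → well-formed
nam.ta — σ1 onset /n/, coda /m/ ok; σ2 onset /t/, coda /∅/ ok → well-formed
gip — violates constraint 5: syllable 1 coda contains /p/ → ill-formed
Well-formed: gas, ju.def, mim, nam.ta → 4.

4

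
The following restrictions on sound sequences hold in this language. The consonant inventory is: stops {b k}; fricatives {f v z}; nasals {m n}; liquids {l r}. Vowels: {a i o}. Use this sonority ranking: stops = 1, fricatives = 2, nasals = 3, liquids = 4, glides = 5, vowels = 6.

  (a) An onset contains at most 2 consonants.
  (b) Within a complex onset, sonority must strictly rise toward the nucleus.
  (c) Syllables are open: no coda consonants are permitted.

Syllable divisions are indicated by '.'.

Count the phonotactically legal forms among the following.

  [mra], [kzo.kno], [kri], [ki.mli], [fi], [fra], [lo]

[mra] — σ1 onset /mr/ (3→4 rises), coda /∅/ ok → phonotactically legal
[kzo.kno] — σ1 onset /kz/ (1→2 rises), coda /∅/ ok; σ2 onset /kn/ (1→3 rises), coda /∅/ ok → phonotactically legal
[kri] — σ1 onset /kr/ (1→4 rises), coda /∅/ ok → phonotactically legal
[ki.mli] — σ1 onset /k/, coda /∅/ ok; σ2 onset /ml/ (3→4 rises), coda /∅/ ok → phonotactically legal
[fi] — σ1 onset /f/, coda /∅/ ok → phonotactically legal
[fra] — σ1 onset /fr/ (2→4 rises), coda /∅/ ok → phonotactically legal
[lo] — σ1 onset /l/, coda /∅/ ok → phonotactically legal
Phonotactically legal: [mra], [kzo.kno], [kri], [ki.mli], [fi], [fra], [lo] → 7.

7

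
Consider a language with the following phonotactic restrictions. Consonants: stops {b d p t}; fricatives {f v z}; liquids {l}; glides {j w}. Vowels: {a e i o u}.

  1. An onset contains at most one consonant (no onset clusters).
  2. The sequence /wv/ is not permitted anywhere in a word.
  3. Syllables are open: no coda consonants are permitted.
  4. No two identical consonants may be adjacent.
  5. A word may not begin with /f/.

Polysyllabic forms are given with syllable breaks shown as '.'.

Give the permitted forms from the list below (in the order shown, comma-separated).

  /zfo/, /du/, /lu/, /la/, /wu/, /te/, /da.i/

/du/, /lu/, /la/, /wu/, /te/, /da.i/

/zfo/ — violates constraint 1: syllable 1 onset /zf/ has 2 consonants (> 1) → not permitted
/du/ — σ1 onset /d/, coda /∅/ ok → permitted
/lu/ — σ1 onset /l/, coda /∅/ ok → permitted
/la/ — σ1 onset /l/, coda /∅/ ok → permitted
/wu/ — σ1 onset /w/, coda /∅/ ok → permitted
/te/ — σ1 onset /t/, coda /∅/ ok → permitted
/da.i/ — σ1 onset /d/, coda /∅/ ok; σ2 onset /∅/, coda /∅/ ok → permitted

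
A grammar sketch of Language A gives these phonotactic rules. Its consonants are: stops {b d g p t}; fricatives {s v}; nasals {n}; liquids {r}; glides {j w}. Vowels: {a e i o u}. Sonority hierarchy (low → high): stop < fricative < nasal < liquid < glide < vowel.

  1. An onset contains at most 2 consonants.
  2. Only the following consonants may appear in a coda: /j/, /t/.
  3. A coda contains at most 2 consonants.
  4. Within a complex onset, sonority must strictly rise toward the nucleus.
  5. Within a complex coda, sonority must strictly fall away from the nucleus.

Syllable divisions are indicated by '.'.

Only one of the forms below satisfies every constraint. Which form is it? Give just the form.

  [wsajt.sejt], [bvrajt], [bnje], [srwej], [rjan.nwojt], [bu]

[wsajt.sejt] — violates constraint 4: syllable 1 onset /ws/: /w/ (glide, 5) → /s/ (fricative, 2) does not rise → not permitted
[bvrajt] — violates constraint 1: syllable 1 onset /bvr/ has 3 consonants (> 2) → not permitted
[bnje] — violates constraint 1: syllable 1 onset /bnj/ has 3 consonants (> 2) → not permitted
[srwej] — violates constraint 1: syllable 1 onset /srw/ has 3 consonants (> 2) → not permitted
[rjan.nwojt] — violates constraint 2: syllable 1 coda contains /n/, which is not a licensed coda consonant → not permitted
[bu] — σ1 onset /b/, coda /∅/ ok → permitted

[bu]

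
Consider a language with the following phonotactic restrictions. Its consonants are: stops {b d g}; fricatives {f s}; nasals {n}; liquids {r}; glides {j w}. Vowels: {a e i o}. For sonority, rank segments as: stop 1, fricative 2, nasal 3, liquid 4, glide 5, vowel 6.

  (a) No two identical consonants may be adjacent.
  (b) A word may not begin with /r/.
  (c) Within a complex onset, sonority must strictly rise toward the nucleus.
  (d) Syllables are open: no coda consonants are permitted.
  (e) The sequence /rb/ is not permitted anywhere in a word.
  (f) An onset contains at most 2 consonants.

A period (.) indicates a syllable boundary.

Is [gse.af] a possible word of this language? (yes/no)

[gse.af] — violates constraint (d): syllable 2 coda /f/ has 1 consonant (> 0) → not permitted

no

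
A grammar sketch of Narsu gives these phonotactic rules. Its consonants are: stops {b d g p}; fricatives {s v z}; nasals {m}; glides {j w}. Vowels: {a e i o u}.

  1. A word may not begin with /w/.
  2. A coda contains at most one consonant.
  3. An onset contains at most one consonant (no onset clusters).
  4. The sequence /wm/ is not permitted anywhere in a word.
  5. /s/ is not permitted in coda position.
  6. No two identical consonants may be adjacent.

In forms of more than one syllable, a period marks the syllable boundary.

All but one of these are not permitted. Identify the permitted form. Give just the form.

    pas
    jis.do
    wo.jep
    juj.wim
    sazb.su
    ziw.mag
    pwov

pas — violates constraint 5: syllable 1 coda contains /s/ → not permitted
jis.do — violates constraint 5: syllable 1 coda contains /s/ → not permitted
wo.jep — violates constraint 1: word begins with /w/ → not permitted
juj.wim — σ1 onset /j/, coda /j/ ok; σ2 onset /w/, coda /m/ ok → permitted
sazb.su — violates constraint 2: syllable 1 coda /zb/ has 2 consonants (> 1) → not permitted
ziw.mag — violates constraint 4: contains banned sequence /wm/ → not permitted
pwov — violates constraint 3: syllable 1 onset /pw/ has 2 consonants (> 1) → not permitted

juj.wim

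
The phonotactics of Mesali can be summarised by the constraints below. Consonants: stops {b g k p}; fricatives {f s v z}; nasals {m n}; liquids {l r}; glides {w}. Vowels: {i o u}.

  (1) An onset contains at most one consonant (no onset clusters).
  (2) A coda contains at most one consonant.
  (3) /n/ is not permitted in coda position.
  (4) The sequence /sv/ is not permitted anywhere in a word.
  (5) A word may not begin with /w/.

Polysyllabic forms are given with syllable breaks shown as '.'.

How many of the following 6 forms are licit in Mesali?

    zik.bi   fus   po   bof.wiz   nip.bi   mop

6

zik.bi — σ1 onset /z/, coda /k/ ok; σ2 onset /b/, coda /∅/ ok → licit
fus — σ1 onset /f/, coda /s/ ok → licit
po — σ1 onset /p/, coda /∅/ ok → licit
bof.wiz — σ1 onset /b/, coda /f/ ok; σ2 onset /w/, coda /z/ ok → licit
nip.bi — σ1 onset /n/, coda /p/ ok; σ2 onset /b/, coda /∅/ ok → licit
mop — σ1 onset /m/, coda /p/ ok → licit
Licit: zik.bi, fus, po, bof.wiz, nip.bi, mop → 6.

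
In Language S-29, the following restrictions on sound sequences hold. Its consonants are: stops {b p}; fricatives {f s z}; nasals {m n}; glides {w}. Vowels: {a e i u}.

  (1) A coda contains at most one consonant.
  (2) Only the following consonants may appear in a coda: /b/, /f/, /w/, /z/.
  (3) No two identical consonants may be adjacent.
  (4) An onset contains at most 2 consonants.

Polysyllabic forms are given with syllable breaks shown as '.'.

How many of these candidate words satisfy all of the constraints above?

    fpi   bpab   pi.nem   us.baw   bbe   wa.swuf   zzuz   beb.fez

4

fpi — σ1 onset /fp/ (2C), coda /∅/ ok → permitted
bpab — σ1 onset /bp/ (2C), coda /b/ ok → permitted
pi.nem — violates constraint 2: syllable 2 coda contains /m/, which is not a licensed coda consonant → not permitted
us.baw — violates constraint 2: syllable 1 coda contains /s/, which is not a licensed coda consonant → not permitted
bbe — violates constraint 3: adjacent identical consonants /bb/ → not permitted
wa.swuf — σ1 onset /w/, coda /∅/ ok; σ2 onset /sw/ (2C), coda /f/ ok → permitted
zzuz — violates constraint 3: adjacent identical consonants /zz/ → not permitted
beb.fez — σ1 onset /b/, coda /b/ ok; σ2 onset /f/, coda /z/ ok → permitted
Permitted: fpi, bpab, wa.swuf, beb.fez → 4.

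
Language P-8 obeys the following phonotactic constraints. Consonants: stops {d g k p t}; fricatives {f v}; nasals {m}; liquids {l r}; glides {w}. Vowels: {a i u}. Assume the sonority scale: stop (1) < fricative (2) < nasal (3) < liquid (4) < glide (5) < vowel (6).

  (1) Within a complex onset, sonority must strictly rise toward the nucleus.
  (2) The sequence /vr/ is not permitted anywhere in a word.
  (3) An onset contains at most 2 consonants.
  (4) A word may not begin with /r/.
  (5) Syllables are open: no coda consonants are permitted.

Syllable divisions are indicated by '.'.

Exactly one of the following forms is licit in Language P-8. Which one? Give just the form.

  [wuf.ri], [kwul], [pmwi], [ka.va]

[ka.va]

[wuf.ri] — violates constraint 5: syllable 1 coda /f/ has 1 consonant (> 0) → illicit
[kwul] — violates constraint 5: syllable 1 coda /l/ has 1 consonant (> 0) → illicit
[pmwi] — violates constraint 3: syllable 1 onset /pmw/ has 3 consonants (> 2) → illicit
[ka.va] — σ1 onset /k/, coda /∅/ ok; σ2 onset /v/, coda /∅/ ok → licit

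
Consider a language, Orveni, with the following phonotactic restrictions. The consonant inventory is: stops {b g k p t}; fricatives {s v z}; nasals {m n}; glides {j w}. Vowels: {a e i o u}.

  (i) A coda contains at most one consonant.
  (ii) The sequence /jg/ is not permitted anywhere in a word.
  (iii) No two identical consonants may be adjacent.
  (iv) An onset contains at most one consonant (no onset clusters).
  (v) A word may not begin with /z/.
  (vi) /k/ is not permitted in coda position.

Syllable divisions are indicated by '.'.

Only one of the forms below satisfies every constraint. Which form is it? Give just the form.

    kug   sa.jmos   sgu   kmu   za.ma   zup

kug

kug — σ1 onset /k/, coda /g/ ok → phonotactically legal
sa.jmos — violates constraint (iv): syllable 2 onset /jm/ has 2 consonants (> 1) → phonotactically illegal
sgu — violates constraint (iv): syllable 1 onset /sg/ has 2 consonants (> 1) → phonotactically illegal
kmu — violates constraint (iv): syllable 1 onset /km/ has 2 consonants (> 1) → phonotactically illegal
za.ma — violates constraint (v): word begins with /z/ → phonotactically illegal
zup — violates constraint (v): word begins with /z/ → phonotactically illegal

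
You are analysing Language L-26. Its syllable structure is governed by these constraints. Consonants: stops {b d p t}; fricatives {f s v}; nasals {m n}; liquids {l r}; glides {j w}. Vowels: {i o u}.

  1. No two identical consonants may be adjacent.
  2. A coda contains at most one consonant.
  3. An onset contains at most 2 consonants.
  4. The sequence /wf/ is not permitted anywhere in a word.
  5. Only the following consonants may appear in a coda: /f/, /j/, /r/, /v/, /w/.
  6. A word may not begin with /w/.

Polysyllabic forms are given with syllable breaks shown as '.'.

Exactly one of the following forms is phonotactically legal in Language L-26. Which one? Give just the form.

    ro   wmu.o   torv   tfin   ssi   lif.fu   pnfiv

ro

ro — σ1 onset /r/, coda /∅/ ok → phonotactically legal
wmu.o — violates constraint 6: word begins with /w/ → phonotactically illegal
torv — violates constraint 2: syllable 1 coda /rv/ has 2 consonants (> 1) → phonotactically illegal
tfin — violates constraint 5: syllable 1 coda contains /n/, which is not a licensed coda consonant → phonotactically illegal
ssi — violates constraint 1: adjacent identical consonants /ss/ → phonotactically illegal
lif.fu — violates constraint 1: adjacent identical consonants /ff/ → phonotactically illegal
pnfiv — violates constraint 3: syllable 1 onset /pnf/ has 3 consonants (> 2) → phonotactically illegal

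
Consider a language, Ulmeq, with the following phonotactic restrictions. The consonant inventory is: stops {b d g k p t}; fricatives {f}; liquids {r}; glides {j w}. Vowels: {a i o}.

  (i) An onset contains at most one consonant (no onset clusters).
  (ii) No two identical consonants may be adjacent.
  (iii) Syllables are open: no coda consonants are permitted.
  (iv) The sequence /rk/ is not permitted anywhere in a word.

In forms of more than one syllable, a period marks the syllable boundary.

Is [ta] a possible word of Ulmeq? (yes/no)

yes

[ta] — σ1 onset /t/, coda /∅/ ok → licit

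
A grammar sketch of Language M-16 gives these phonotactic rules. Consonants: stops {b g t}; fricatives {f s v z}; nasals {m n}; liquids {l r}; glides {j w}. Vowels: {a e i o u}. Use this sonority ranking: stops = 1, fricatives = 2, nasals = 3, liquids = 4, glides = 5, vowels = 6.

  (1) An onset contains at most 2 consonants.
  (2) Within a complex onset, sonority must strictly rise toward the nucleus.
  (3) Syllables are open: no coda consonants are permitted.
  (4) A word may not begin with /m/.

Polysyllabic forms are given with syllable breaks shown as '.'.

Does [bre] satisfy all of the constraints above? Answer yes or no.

yes

[bre] — σ1 onset /br/ (1→4 rises), coda /∅/ ok → phonotactically legal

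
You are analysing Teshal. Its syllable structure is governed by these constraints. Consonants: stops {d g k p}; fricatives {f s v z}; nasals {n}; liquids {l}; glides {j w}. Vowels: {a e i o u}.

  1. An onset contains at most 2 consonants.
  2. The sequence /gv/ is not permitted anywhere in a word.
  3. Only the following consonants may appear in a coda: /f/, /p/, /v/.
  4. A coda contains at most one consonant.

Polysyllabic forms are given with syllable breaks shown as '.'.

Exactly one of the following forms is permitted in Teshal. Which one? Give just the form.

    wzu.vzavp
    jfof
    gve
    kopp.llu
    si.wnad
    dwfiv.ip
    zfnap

wzu.vzavp — violates constraint 4: syllable 2 coda /vp/ has 2 consonants (> 1) → not permitted
jfof — σ1 onset /jf/ (2C), coda /f/ ok → permitted
gve — violates constraint 2: contains banned sequence /gv/ → not permitted
kopp.llu — violates constraint 4: syllable 1 coda /pp/ has 2 consonants (> 1) → not permitted
si.wnad — violates constraint 3: syllable 2 coda contains /d/, which is not a licensed coda consonant → not permitted
dwfiv.ip — violates constraint 1: syllable 1 onset /dwf/ has 3 consonants (> 2) → not permitted
zfnap — violates constraint 1: syllable 1 onset /zfn/ has 3 consonants (> 2) → not permitted

jfof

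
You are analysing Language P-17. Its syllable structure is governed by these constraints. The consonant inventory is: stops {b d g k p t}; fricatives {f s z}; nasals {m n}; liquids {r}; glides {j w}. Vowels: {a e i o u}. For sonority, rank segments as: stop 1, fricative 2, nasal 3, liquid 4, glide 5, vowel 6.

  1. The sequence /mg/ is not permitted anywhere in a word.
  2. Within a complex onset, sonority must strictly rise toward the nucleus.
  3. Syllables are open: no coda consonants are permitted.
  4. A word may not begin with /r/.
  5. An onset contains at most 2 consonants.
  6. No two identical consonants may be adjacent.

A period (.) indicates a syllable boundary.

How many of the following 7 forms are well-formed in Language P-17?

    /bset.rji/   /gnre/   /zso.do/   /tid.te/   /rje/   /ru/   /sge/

/bset.rji/ — violates constraint 3: syllable 1 coda /t/ has 1 consonant (> 0) → ill-formed
/gnre/ — violates constraint 5: syllable 1 onset /gnr/ has 3 consonants (> 2) → ill-formed
/zso.do/ — violates constraint 2: syllable 1 onset /zs/: /z/ (fricative, 2) → /s/ (fricative, 2) does not rise → ill-formed
/tid.te/ — violates constraint 3: syllable 1 coda /d/ has 1 consonant (> 0) → ill-formed
/rje/ — violates constraint 4: word begins with /r/ → ill-formed
/ru/ — violates constraint 4: word begins with /r/ → ill-formed
/sge/ — violates constraint 2: syllable 1 onset /sg/: /s/ (fricative, 2) → /g/ (stop, 1) does not rise → ill-formed
No form is well-formed → 0.

0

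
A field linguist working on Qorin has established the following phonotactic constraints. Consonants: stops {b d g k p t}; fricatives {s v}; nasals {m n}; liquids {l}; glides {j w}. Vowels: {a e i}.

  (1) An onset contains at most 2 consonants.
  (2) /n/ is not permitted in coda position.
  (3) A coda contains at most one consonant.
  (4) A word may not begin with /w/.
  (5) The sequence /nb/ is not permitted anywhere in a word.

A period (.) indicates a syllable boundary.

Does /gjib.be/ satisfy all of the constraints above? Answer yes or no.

/gjib.be/ — σ1 onset /gj/ (2C), coda /b/ ok; σ2 onset /b/, coda /∅/ ok → licit

yes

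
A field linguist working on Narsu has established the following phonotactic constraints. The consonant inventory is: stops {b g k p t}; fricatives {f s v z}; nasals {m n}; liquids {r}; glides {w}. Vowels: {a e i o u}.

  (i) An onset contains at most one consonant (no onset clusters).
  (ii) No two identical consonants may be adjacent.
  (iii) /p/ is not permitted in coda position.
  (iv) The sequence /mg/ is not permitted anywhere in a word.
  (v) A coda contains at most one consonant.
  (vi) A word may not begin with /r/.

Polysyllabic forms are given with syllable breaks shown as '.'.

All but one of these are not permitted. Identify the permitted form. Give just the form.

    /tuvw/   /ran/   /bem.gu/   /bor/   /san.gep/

/bor/

/tuvw/ — violates constraint (v): syllable 1 coda /vw/ has 2 consonants (> 1) → not permitted
/ran/ — violates constraint (vi): word begins with /r/ → not permitted
/bem.gu/ — violates constraint (iv): contains banned sequence /mg/ → not permitted
/bor/ — σ1 onset /b/, coda /r/ ok → permitted
/san.gep/ — violates constraint (iii): syllable 2 coda contains /p/ → not permitted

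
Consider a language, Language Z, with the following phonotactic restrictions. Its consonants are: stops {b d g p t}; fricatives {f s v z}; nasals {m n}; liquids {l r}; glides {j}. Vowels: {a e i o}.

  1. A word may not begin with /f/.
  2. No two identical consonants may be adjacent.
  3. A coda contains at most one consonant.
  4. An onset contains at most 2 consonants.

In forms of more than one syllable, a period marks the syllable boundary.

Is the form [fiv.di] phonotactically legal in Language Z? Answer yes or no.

[fiv.di] — violates constraint 1: word begins with /f/ → phonotactically illegal

no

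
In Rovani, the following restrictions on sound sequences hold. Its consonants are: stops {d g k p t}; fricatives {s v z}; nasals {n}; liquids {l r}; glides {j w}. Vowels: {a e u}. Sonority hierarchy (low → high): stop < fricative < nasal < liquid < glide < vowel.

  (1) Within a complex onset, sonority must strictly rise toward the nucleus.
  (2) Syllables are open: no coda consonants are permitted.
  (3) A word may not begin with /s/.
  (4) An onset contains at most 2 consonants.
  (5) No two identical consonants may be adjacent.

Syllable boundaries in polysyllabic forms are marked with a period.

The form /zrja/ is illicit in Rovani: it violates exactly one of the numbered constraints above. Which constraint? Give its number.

/zrja/: syllable 1 onset /zrj/ has 3 consonants (> 2).
This is a violation of constraint 4: "An onset contains at most 2 consonants."
The remaining constraints (1, 2, 3, 5) are satisfied.

4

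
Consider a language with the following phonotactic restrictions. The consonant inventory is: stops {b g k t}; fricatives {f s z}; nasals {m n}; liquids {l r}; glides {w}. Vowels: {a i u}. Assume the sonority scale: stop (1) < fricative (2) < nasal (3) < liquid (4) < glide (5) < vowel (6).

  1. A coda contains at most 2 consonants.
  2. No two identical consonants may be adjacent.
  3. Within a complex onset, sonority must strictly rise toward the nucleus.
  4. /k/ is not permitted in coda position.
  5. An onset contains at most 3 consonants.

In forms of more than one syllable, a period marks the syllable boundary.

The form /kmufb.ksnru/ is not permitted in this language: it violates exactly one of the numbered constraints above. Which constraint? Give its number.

5

/kmufb.ksnru/: syllable 2 onset /ksnr/ has 4 consonants (> 3).
This is a violation of constraint 5: "An onset contains at most 3 consonants."
The remaining constraints (1, 2, 3, 4) are satisfied.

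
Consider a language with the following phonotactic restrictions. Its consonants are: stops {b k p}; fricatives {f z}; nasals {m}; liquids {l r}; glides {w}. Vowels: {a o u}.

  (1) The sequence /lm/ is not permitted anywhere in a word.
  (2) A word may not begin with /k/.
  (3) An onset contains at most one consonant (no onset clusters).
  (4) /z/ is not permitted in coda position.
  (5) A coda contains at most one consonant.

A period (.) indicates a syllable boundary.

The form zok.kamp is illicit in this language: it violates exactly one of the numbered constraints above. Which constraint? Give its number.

5

zok.kamp: syllable 2 coda /mp/ has 2 consonants (> 1).
This is a violation of constraint 5: "A coda contains at most one consonant."
The remaining constraints (1, 2, 3, 4) are satisfied.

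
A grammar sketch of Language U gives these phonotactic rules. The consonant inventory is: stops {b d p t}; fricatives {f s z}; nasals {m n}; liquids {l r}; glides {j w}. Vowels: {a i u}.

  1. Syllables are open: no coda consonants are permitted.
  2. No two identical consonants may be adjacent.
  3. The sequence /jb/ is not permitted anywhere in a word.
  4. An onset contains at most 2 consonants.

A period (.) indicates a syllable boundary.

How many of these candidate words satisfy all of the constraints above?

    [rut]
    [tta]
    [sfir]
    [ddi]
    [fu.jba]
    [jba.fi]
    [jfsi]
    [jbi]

0

[rut] — violates constraint 1: syllable 1 coda /t/ has 1 consonant (> 0) → illicit
[tta] — violates constraint 2: adjacent identical consonants /tt/ → illicit
[sfir] — violates constraint 1: syllable 1 coda /r/ has 1 consonant (> 0) → illicit
[ddi] — violates constraint 2: adjacent identical consonants /dd/ → illicit
[fu.jba] — violates constraint 3: contains banned sequence /jb/ → illicit
[jba.fi] — violates constraint 3: contains banned sequence /jb/ → illicit
[jfsi] — violates constraint 4: syllable 1 onset /jfs/ has 3 consonants (> 2) → illicit
[jbi] — violates constraint 3: contains banned sequence /jb/ → illicit
No form is licit → 0.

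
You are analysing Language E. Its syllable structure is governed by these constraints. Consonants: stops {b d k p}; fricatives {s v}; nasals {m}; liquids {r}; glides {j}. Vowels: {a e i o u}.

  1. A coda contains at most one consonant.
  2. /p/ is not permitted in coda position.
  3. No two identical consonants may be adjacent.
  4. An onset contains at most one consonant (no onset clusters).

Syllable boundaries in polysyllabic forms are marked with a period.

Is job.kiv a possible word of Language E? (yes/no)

yes

job.kiv — σ1 onset /j/, coda /b/ ok; σ2 onset /k/, coda /v/ ok → permitted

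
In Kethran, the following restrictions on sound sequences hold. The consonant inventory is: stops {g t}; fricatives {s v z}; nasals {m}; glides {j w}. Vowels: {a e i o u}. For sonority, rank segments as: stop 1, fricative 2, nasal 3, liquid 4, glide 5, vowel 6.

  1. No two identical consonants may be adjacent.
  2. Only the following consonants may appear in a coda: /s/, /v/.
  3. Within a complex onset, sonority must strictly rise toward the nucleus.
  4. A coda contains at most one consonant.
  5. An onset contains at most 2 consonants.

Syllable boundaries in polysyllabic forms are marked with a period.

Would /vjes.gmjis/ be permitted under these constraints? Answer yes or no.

no

/vjes.gmjis/ — violates constraint 5: syllable 2 onset /gmj/ has 3 consonants (> 2) → not permitted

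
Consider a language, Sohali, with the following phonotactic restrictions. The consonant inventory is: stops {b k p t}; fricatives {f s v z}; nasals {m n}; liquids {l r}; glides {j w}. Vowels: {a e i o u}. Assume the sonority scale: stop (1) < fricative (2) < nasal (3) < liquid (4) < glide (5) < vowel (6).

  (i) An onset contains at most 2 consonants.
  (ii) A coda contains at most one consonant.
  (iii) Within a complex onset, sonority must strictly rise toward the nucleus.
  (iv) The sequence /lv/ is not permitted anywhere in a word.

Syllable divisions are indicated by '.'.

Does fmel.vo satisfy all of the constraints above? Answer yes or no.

fmel.vo — violates constraint (iv): contains banned sequence /lv/ → illicit

no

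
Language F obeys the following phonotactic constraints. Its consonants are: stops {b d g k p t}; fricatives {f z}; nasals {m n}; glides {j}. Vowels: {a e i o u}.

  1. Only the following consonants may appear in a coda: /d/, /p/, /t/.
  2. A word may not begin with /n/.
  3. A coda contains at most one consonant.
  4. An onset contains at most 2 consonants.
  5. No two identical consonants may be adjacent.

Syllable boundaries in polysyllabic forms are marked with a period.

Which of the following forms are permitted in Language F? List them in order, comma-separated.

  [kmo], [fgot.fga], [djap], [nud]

[kmo] — σ1 onset /km/ (2C), coda /∅/ ok → permitted
[fgot.fga] — σ1 onset /fg/ (2C), coda /t/ ok; σ2 onset /fg/ (2C), coda /∅/ ok → permitted
[djap] — σ1 onset /dj/ (2C), coda /p/ ok → permitted
[nud] — violates constraint 2: word begins with /n/ → not permitted

[kmo], [fgot.fga], [djap]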